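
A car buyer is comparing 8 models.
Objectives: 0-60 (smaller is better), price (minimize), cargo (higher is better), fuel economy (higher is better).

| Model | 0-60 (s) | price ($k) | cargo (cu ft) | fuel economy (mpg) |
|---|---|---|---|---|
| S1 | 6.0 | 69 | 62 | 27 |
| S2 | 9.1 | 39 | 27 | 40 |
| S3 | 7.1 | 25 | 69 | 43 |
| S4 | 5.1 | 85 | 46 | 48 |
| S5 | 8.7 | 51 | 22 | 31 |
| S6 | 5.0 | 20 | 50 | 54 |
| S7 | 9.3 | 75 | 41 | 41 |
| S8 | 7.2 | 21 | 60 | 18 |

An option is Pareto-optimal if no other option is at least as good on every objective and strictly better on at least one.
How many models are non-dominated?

S1: not dominated.
S2: dominated by S3 (0-60 7.1≤9.1, price 25≤39, cargo 69≥27, fuel economy 43≥40).
S3: not dominated (best cargo).
S4: dominated by S6 (0-60 5.0≤5.1, price 20≤85, cargo 50≥46, fuel economy 54≥48).
S5: dominated by S3 (0-60 7.1≤8.7, price 25≤51, cargo 69≥22, fuel economy 43≥31).
S6: not dominated (best 0-60).
S7: dominated by S3 (0-60 7.1≤9.3, price 25≤75, cargo 69≥41, fuel economy 43≥41).
S8: not dominated.
Pareto-optimal: S1, S3, S6, S8 → 4.

4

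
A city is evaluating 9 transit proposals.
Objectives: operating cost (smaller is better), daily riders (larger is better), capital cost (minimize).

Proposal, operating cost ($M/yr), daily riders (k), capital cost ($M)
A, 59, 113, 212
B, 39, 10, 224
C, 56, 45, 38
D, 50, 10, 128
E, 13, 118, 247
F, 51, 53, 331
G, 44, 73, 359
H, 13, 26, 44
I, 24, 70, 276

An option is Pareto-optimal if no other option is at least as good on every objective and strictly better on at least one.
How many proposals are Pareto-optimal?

A: not dominated.
B: dominated by H (operating cost 13≤39, daily riders 26≥10, capital cost 44≤224).
C: not dominated (best capital cost).
D: dominated by H (operating cost 13≤50, daily riders 26≥10, capital cost 44≤128).
E: not dominated (best daily riders).
F: dominated by E (operating cost 13≤51, daily riders 118≥53, capital cost 247≤331).
G: dominated by E (operating cost 13≤44, daily riders 118≥73, capital cost 247≤359).
H: not dominated.
I: dominated by E (operating cost 13≤24, daily riders 118≥70, capital cost 247≤276).
Pareto-optimal: A, C, E, H → 4.

4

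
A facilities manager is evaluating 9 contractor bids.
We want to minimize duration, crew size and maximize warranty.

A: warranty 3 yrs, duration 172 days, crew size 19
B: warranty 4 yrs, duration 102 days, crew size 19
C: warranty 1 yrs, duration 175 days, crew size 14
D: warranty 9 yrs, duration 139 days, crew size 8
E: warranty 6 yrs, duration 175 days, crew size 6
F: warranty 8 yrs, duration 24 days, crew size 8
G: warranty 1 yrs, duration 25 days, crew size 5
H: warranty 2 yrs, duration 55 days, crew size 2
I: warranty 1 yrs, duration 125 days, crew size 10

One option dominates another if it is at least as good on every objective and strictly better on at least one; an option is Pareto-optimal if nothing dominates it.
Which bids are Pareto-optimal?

D, E, F, G, H

A: dominated by B (warranty 4≥3, duration 102≤172, crew size 19≤19).
B: dominated by F (warranty 8≥4, duration 24≤102, crew size 8≤19).
C: dominated by D (warranty 9≥1, duration 139≤175, crew size 8≤14).
D: not dominated (best warranty).
E: not dominated.
F: not dominated (best duration).
G: not dominated.
H: not dominated (best crew size).
I: dominated by F (warranty 8≥1, duration 24≤125, crew size 8≤10).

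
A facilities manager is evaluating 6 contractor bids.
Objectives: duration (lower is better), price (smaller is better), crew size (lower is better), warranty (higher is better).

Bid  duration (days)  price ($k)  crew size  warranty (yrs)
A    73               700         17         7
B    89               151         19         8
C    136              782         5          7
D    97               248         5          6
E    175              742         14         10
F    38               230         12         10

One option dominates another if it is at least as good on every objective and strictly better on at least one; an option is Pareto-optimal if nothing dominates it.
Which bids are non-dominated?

A: dominated by F (duration 38≤73, price 230≤700, crew size 12≤17, warranty 10≥7).
B: not dominated (best price).
C: not dominated.
D: not dominated.
E: dominated by F (duration 38≤175, price 230≤742, crew size 12≤14, warranty 10≥10).
F: not dominated (best duration).

B, C, D, F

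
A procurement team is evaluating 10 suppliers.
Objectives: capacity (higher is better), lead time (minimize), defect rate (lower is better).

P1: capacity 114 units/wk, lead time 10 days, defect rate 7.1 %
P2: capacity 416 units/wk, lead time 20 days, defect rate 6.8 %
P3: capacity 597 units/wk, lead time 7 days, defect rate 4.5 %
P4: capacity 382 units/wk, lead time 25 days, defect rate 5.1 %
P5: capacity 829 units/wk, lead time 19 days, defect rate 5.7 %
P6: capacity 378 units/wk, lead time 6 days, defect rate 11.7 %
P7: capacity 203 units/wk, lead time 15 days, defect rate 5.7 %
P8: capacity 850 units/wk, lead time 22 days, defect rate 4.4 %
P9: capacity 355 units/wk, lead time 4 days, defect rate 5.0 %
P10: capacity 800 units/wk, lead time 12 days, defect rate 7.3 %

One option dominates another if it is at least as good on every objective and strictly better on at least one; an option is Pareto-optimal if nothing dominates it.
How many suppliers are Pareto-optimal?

P1: dominated by P3 (capacity 597≥114, lead time 7≤10, defect rate 4.5≤7.1).
P2: dominated by P3 (capacity 597≥416, lead time 7≤20, defect rate 4.5≤6.8).
P3: not dominated.
P4: dominated by P3 (capacity 597≥382, lead time 7≤25, defect rate 4.5≤5.1).
P5: not dominated.
P6: not dominated.
P7: dominated by P3 (capacity 597≥203, lead time 7≤15, defect rate 4.5≤5.7).
P8: not dominated (best capacity).
P9: not dominated (best lead time).
P10: not dominated.
Pareto-optimal: P3, P5, P6, P8, P9, P10 → 6.

6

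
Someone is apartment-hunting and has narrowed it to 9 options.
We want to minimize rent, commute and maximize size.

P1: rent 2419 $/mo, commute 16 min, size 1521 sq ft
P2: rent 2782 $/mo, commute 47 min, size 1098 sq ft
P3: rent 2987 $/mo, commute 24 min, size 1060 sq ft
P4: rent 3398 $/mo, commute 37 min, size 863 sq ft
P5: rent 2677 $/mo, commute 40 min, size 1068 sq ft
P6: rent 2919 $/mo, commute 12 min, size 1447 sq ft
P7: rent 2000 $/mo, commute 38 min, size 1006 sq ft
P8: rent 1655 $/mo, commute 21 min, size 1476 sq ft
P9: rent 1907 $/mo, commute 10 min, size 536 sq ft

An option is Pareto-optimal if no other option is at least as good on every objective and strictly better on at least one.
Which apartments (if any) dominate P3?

P1, P6, P8

P1: rent 2419≤2987, commute 16≤24, size 1521≥1060 — dominates P3.
P6: rent 2919≤2987, commute 12≤24, size 1447≥1060 — dominates P3.
P8: rent 1655≤2987, commute 21≤24, size 1476≥1060 — dominates P3.
Others (P2, P4, P5, P7, P9) are each worse than P3 on at least one objective.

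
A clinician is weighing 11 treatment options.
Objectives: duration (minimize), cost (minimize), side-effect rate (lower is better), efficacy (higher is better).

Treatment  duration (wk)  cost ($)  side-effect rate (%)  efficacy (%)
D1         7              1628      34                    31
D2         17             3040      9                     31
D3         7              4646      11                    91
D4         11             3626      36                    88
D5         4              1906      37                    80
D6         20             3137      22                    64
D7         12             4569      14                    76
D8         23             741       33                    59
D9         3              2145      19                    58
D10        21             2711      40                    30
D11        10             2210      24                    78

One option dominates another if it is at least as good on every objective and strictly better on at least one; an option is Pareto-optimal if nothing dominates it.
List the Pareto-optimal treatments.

D1: not dominated.
D2: not dominated (best side-effect rate).
D3: not dominated (best efficacy).
D4: not dominated.
D5: not dominated.
D6: not dominated.
D7: not dominated.
D8: not dominated (best cost).
D9: not dominated (best duration).
D10: dominated by D1 (duration 7≤21, cost 1628≤2711, side-effect rate 34≤40, efficacy 31≥30).
D11: not dominated.

D1, D2, D3, D4, D5, D6, D7, D8, D9, D11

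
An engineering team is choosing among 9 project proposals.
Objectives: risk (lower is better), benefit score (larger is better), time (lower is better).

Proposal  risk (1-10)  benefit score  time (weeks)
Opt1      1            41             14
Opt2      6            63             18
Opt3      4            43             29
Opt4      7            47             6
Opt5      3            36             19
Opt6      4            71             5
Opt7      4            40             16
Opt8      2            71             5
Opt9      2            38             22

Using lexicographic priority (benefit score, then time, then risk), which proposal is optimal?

First maximize benefit score: best is 71, kept {Opt6, Opt8}.
Then minimize time: best is 5, kept {Opt6, Opt8}.
Then minimize risk: best is 2, kept {Opt8}.

Opt8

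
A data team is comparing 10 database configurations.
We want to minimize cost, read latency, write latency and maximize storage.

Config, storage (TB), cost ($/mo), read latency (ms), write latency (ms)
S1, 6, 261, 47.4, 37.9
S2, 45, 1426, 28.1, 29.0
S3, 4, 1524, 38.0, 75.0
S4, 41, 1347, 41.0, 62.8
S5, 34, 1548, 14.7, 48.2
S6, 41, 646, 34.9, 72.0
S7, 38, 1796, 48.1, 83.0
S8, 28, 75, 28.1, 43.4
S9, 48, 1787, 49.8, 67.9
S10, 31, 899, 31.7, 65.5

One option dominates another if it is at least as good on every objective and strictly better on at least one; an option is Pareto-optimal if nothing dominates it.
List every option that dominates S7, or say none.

S2: storage 45≥38, cost 1426≤1796, read latency 28.1≤48.1, write latency 29.0≤83.0 — dominates S7.
S4: storage 41≥38, cost 1347≤1796, read latency 41.0≤48.1, write latency 62.8≤83.0 — dominates S7.
S6: storage 41≥38, cost 646≤1796, read latency 34.9≤48.1, write latency 72.0≤83.0 — dominates S7.
Others (S1, S3, S5, S8, S9, S10) are each worse than S7 on at least one objective.

S2, S4, S6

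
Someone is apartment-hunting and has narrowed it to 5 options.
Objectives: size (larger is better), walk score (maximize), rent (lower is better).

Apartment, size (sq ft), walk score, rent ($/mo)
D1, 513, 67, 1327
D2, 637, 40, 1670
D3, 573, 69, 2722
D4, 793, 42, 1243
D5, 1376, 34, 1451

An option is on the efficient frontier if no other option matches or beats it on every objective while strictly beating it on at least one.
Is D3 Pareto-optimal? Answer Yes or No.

D1: worse on size (513 vs 573).
D2: worse on walk score (40 vs 69).
D4: worse on walk score (42 vs 69).
D5: worse on walk score (34 vs 69).
No option is at least as good as D3 on every objective and strictly better on one.

Yes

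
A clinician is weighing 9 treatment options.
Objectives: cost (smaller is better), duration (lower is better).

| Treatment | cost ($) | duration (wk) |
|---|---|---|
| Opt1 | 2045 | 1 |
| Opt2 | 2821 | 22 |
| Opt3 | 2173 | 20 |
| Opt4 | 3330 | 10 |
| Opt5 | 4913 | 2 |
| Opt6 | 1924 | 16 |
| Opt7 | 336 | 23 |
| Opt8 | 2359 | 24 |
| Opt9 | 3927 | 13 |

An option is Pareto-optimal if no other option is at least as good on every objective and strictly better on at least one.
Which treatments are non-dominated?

Opt1, Opt6, Opt7

Opt1: not dominated (best duration).
Opt2: dominated by Opt1 (cost 2045≤2821, duration 1≤22).
Opt3: dominated by Opt1 (cost 2045≤2173, duration 1≤20).
Opt4: dominated by Opt1 (cost 2045≤3330, duration 1≤10).
Opt5: dominated by Opt1 (cost 2045≤4913, duration 1≤2).
Opt6: not dominated.
Opt7: not dominated (best cost).
Opt8: dominated by Opt1 (cost 2045≤2359, duration 1≤24).
Opt9: dominated by Opt1 (cost 2045≤3927, duration 1≤13).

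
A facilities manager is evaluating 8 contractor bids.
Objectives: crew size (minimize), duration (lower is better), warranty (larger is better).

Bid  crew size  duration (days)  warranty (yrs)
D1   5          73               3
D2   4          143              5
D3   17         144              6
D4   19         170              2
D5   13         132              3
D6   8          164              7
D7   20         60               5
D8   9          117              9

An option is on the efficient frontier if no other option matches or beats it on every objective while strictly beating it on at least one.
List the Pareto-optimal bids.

D1, D2, D6, D7, D8

D1: not dominated.
D2: not dominated (best crew size).
D3: dominated by D8 (crew size 9≤17, duration 117≤144, warranty 9≥6).
D4: dominated by D1 (crew size 5≤19, duration 73≤170, warranty 3≥2).
D5: dominated by D1 (crew size 5≤13, duration 73≤132, warranty 3≥3).
D6: not dominated.
D7: not dominated (best duration).
D8: not dominated (best warranty).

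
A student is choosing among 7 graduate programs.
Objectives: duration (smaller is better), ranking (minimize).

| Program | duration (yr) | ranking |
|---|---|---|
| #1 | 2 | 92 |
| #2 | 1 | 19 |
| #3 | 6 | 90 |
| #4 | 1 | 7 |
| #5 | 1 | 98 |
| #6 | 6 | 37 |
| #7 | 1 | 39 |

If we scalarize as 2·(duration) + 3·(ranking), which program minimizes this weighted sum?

#4

#1: 2·2 + 3·92 = 280
#2: 2·1 + 3·19 = 59
#3: 2·6 + 3·90 = 282
#4: 2·1 + 3·7 = 23
#5: 2·1 + 3·98 = 296
#6: 2·6 + 3·37 = 123
#7: 2·1 + 3·39 = 119
Lowest: #4 at 23.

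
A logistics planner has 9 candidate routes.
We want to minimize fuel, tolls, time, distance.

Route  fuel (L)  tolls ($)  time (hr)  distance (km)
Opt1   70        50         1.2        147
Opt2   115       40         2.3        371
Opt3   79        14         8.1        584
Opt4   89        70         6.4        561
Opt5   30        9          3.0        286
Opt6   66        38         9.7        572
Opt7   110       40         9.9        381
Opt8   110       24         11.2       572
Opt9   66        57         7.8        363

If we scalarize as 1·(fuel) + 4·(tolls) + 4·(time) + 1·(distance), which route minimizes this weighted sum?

Opt1: 1·70 + 4·50 + 4·1.2 + 1·147 = 421.8
Opt2: 1·115 + 4·40 + 4·2.3 + 1·371 = 655.2
Opt3: 1·79 + 4·14 + 4·8.1 + 1·584 = 751.4
Opt4: 1·89 + 4·70 + 4·6.4 + 1·561 = 955.6
Opt5: 1·30 + 4·9 + 4·3.0 + 1·286 = 364.0
Opt6: 1·66 + 4·38 + 4·9.7 + 1·572 = 828.8
Opt7: 1·110 + 4·40 + 4·9.9 + 1·381 = 690.6
Opt8: 1·110 + 4·24 + 4·11.2 + 1·572 = 822.8
Opt9: 1·66 + 4·57 + 4·7.8 + 1·363 = 688.2
Lowest: Opt5 at 364.0.

Opt5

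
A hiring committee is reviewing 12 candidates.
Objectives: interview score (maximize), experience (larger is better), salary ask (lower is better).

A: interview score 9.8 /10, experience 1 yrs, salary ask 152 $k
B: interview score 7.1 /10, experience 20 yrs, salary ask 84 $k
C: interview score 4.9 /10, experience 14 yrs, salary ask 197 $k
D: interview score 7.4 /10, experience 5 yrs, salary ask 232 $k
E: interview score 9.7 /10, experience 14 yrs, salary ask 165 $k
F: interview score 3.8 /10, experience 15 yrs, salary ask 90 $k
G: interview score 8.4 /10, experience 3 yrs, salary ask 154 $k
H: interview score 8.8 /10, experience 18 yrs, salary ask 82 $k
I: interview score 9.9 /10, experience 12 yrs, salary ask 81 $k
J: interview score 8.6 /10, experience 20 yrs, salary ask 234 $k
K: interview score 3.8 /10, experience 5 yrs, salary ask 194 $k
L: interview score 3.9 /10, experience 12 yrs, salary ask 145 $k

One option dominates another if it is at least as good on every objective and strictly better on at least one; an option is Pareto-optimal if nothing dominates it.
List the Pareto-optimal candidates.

B, E, H, I, J

A: dominated by I (interview score 9.9≥9.8, experience 12≥1, salary ask 81≤152).
B: not dominated.
C: dominated by B (interview score 7.1≥4.9, experience 20≥14, salary ask 84≤197).
D: dominated by E (interview score 9.7≥7.4, experience 14≥5, salary ask 165≤232).
E: not dominated.
F: dominated by B (interview score 7.1≥3.8, experience 20≥15, salary ask 84≤90).
G: dominated by H (interview score 8.8≥8.4, experience 18≥3, salary ask 82≤154).
H: not dominated.
I: not dominated (best interview score).
J: not dominated.
K: dominated by B (interview score 7.1≥3.8, experience 20≥5, salary ask 84≤194).
L: dominated by B (interview score 7.1≥3.9, experience 20≥12, salary ask 84≤145).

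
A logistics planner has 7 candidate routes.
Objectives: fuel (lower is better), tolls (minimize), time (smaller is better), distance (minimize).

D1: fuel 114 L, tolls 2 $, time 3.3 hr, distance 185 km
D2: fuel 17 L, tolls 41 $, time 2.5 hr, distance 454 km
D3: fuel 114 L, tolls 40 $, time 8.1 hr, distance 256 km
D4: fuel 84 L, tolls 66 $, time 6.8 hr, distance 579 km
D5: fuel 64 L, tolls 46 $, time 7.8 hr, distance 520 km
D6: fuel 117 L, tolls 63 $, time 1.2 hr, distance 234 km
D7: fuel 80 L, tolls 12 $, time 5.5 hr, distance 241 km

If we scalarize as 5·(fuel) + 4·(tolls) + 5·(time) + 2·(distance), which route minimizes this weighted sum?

D1: 5·114 + 4·2 + 5·3.3 + 2·185 = 964.5
D2: 5·17 + 4·41 + 5·2.5 + 2·454 = 1169.5
D3: 5·114 + 4·40 + 5·8.1 + 2·256 = 1282.5
D4: 5·84 + 4·66 + 5·6.8 + 2·579 = 1876.0
D5: 5·64 + 4·46 + 5·7.8 + 2·520 = 1583.0
D6: 5·117 + 4·63 + 5·1.2 + 2·234 = 1311.0
D7: 5·80 + 4·12 + 5·5.5 + 2·241 = 957.5
Lowest: D7 at 957.5.

D7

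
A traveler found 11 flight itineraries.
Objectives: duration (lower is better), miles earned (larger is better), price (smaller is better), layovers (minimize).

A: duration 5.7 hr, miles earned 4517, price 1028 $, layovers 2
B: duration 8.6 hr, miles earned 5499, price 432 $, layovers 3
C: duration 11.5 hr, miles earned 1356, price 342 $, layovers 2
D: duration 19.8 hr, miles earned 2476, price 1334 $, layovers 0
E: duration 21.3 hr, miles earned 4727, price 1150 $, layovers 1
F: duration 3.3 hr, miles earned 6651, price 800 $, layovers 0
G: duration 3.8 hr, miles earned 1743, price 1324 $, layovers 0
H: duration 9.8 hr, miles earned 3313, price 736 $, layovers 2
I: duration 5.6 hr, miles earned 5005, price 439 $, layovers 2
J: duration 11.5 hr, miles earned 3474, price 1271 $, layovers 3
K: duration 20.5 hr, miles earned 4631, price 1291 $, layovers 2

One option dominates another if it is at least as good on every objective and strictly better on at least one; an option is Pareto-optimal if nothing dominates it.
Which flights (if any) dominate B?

A: worse on miles earned (4517 vs 5499).
C: worse on duration (11.5 vs 8.6).
D: worse on duration (19.8 vs 8.6).
E: worse on duration (21.3 vs 8.6).
F: worse on price (800 vs 432).
G: worse on miles earned (1743 vs 5499).
H: worse on duration (9.8 vs 8.6).
I: worse on miles earned (5005 vs 5499).
J: worse on duration (11.5 vs 8.6).
K: worse on duration (20.5 vs 8.6).
No option dominates B.

none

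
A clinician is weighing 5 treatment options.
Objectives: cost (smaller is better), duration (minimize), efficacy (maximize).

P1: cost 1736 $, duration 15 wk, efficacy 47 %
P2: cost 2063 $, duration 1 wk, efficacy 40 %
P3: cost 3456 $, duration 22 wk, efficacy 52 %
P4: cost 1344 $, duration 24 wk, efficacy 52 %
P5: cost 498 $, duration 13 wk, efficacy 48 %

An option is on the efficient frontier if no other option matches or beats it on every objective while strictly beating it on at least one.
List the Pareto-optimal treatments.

P1: dominated by P5 (cost 498≤1736, duration 13≤15, efficacy 48≥47).
P2: not dominated (best duration).
P3: not dominated.
P4: not dominated.
P5: not dominated (best cost).

P2, P3, P4, P5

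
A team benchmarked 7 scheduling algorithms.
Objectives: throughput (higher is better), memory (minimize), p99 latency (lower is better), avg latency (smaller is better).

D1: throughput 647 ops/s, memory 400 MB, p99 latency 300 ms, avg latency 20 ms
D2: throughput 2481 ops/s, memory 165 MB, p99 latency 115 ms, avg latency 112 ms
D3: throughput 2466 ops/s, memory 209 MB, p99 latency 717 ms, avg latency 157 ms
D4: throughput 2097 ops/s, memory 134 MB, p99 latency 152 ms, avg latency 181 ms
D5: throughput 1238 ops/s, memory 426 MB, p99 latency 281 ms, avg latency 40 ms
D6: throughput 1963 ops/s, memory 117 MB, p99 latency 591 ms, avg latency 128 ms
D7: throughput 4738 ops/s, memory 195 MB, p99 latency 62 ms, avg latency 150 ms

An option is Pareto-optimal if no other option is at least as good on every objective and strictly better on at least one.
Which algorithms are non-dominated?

D1, D2, D4, D5, D6, D7

D1: not dominated (best avg latency).
D2: not dominated.
D3: dominated by D2 (throughput 2481≥2466, memory 165≤209, p99 latency 115≤717, avg latency 112≤157).
D4: not dominated.
D5: not dominated.
D6: not dominated (best memory).
D7: not dominated (best throughput).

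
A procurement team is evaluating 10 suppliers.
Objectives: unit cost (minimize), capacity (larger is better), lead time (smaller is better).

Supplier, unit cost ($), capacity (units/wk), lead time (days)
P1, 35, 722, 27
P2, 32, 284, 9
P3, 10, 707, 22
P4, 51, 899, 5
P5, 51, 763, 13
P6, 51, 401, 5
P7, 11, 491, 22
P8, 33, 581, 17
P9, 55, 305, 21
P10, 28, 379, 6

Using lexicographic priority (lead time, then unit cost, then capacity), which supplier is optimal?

First minimize lead time: best is 5, kept {P4, P6}.
Then minimize unit cost: best is 51, kept {P4, P6}.
Then maximize capacity: best is 899, kept {P4}.

P4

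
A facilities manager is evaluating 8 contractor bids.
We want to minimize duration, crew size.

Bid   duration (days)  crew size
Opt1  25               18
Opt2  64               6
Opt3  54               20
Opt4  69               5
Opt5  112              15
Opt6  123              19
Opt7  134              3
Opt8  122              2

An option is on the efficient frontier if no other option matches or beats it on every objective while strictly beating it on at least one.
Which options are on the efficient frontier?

Opt1: not dominated (best duration).
Opt2: not dominated.
Opt3: dominated by Opt1 (duration 25≤54, crew size 18≤20).
Opt4: not dominated.
Opt5: dominated by Opt2 (duration 64≤112, crew size 6≤15).
Opt6: dominated by Opt1 (duration 25≤123, crew size 18≤19).
Opt7: dominated by Opt8 (duration 122≤134, crew size 2≤3).
Opt8: not dominated (best crew size).

Opt1, Opt2, Opt4, Opt8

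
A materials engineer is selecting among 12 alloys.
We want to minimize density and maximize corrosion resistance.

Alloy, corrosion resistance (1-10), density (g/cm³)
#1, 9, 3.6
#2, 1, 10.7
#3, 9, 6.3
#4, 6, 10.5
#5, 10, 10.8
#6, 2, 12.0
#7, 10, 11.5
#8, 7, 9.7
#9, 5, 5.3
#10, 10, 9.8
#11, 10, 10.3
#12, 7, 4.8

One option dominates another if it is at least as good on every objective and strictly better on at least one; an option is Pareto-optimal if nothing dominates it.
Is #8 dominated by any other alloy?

Yes

#1 vs #8: corrosion resistance 9≥7, density 3.6≤9.7 — #1 is at least as good on every objective and strictly better on at least one, so #1 dominates #8.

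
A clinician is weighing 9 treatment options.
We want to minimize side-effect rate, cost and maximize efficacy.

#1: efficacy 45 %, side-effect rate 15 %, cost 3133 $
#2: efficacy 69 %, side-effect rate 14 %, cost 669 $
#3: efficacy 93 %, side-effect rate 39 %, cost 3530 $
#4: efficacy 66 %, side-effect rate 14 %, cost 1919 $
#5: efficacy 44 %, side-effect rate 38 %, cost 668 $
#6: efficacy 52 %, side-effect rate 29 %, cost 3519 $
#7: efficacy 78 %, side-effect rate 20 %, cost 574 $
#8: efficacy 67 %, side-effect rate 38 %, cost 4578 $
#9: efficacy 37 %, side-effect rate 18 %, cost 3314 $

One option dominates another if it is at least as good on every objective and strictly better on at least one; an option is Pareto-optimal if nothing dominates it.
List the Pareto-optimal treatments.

#2, #3, #7

#1: dominated by #2 (efficacy 69≥45, side-effect rate 14≤15, cost 669≤3133).
#2: not dominated.
#3: not dominated (best efficacy).
#4: dominated by #2 (efficacy 69≥66, side-effect rate 14≤14, cost 669≤1919).
#5: dominated by #7 (efficacy 78≥44, side-effect rate 20≤38, cost 574≤668).
#6: dominated by #2 (efficacy 69≥52, side-effect rate 14≤29, cost 669≤3519).
#7: not dominated (best cost).
#8: dominated by #2 (efficacy 69≥67, side-effect rate 14≤38, cost 669≤4578).
#9: dominated by #1 (efficacy 45≥37, side-effect rate 15≤18, cost 3133≤3314).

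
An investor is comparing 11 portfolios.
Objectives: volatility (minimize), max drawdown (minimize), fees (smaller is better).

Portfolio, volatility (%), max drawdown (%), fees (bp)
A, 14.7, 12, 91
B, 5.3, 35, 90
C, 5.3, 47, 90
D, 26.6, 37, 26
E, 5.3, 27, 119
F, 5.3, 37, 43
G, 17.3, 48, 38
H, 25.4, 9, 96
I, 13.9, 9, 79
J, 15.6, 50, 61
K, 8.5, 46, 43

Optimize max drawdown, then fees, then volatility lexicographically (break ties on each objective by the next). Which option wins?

First minimize max drawdown: best is 9, kept {H, I}.
Then minimize fees: best is 79, kept {I}.

I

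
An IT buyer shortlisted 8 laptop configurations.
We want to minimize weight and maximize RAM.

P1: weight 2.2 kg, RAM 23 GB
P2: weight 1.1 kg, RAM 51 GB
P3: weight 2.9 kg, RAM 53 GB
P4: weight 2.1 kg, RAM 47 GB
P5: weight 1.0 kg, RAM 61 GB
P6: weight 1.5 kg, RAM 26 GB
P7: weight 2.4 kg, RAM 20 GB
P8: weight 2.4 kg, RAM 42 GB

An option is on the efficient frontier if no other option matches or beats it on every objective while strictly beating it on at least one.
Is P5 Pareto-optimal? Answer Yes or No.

P1: worse on weight (2.2 vs 1.0).
P2: worse on weight (1.1 vs 1.0).
P3: worse on weight (2.9 vs 1.0).
P4: worse on weight (2.1 vs 1.0).
P6: worse on weight (1.5 vs 1.0).
P7: worse on weight (2.4 vs 1.0).
P8: worse on weight (2.4 vs 1.0).
No option is at least as good as P5 on every objective and strictly better on one.

Yes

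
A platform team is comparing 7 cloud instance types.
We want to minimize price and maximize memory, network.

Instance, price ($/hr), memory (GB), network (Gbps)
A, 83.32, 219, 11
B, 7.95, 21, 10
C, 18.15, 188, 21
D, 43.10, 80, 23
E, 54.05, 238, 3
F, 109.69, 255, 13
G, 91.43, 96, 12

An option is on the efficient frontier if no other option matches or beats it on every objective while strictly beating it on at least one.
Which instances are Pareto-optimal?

A: not dominated.
B: not dominated (best price).
C: not dominated.
D: not dominated (best network).
E: not dominated.
F: not dominated (best memory).
G: dominated by C (price 18.15≤91.43, memory 188≥96, network 21≥12).

A, B, C, D, E, F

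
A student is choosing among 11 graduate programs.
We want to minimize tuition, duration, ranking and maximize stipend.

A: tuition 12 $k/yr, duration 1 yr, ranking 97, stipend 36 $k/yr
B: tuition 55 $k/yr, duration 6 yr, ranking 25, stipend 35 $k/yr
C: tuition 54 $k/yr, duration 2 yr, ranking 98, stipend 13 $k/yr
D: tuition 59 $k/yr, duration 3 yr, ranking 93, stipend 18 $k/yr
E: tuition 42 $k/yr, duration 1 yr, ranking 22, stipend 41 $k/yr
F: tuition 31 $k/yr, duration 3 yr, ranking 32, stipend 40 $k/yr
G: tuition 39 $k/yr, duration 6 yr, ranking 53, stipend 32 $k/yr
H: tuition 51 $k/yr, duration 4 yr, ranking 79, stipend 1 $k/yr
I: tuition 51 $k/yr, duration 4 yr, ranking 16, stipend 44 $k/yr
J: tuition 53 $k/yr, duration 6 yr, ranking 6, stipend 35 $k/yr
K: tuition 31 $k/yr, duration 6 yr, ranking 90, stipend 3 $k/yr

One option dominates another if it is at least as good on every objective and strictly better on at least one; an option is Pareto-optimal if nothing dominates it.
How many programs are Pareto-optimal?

5

A: not dominated (best tuition).
B: dominated by E (tuition 42≤55, duration 1≤6, ranking 22≤25, stipend 41≥35).
C: dominated by A (tuition 12≤54, duration 1≤2, ranking 97≤98, stipend 36≥13).
D: dominated by E (tuition 42≤59, duration 1≤3, ranking 22≤93, stipend 41≥18).
E: not dominated.
F: not dominated.
G: dominated by F (tuition 31≤39, duration 3≤6, ranking 32≤53, stipend 40≥32).
H: dominated by E (tuition 42≤51, duration 1≤4, ranking 22≤79, stipend 41≥1).
I: not dominated (best stipend).
J: not dominated (best ranking).
K: dominated by F (tuition 31≤31, duration 3≤6, ranking 32≤90, stipend 40≥3).
Pareto-optimal: A, E, F, I, J → 5.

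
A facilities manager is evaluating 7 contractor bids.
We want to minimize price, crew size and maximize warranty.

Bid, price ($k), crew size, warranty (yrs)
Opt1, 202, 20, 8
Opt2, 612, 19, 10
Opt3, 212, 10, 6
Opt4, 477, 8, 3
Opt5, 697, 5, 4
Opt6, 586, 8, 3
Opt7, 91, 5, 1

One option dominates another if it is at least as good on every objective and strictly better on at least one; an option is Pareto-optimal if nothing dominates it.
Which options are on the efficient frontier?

Opt1: not dominated.
Opt2: not dominated (best warranty).
Opt3: not dominated.
Opt4: not dominated.
Opt5: not dominated.
Opt6: dominated by Opt4 (price 477≤586, crew size 8≤8, warranty 3≥3).
Opt7: not dominated (best price).

Opt1, Opt2, Opt3, Opt4, Opt5, Opt7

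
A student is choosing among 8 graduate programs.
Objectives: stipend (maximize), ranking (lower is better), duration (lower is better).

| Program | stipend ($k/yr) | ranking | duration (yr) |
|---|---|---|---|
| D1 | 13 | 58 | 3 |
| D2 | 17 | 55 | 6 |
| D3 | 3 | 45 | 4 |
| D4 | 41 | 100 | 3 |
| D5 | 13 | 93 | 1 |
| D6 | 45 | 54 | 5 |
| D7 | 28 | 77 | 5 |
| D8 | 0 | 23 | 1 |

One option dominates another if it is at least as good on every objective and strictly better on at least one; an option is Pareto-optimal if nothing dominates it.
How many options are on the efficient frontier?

6

D1: not dominated.
D2: dominated by D6 (stipend 45≥17, ranking 54≤55, duration 5≤6).
D3: not dominated.
D4: not dominated.
D5: not dominated.
D6: not dominated (best stipend).
D7: dominated by D6 (stipend 45≥28, ranking 54≤77, duration 5≤5).
D8: not dominated (best ranking).
Pareto-optimal: D1, D3, D4, D5, D6, D8 → 6.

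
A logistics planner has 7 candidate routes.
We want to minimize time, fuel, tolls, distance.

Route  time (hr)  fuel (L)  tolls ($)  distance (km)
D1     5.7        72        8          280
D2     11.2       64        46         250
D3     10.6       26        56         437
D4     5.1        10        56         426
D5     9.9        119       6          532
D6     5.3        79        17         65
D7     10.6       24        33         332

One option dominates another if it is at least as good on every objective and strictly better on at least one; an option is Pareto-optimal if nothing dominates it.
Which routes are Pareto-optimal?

D1, D2, D4, D5, D6, D7

D1: not dominated.
D2: not dominated.
D3: dominated by D4 (time 5.1≤10.6, fuel 10≤26, tolls 56≤56, distance 426≤437).
D4: not dominated (best time).
D5: not dominated (best tolls).
D6: not dominated (best distance).
D7: not dominated.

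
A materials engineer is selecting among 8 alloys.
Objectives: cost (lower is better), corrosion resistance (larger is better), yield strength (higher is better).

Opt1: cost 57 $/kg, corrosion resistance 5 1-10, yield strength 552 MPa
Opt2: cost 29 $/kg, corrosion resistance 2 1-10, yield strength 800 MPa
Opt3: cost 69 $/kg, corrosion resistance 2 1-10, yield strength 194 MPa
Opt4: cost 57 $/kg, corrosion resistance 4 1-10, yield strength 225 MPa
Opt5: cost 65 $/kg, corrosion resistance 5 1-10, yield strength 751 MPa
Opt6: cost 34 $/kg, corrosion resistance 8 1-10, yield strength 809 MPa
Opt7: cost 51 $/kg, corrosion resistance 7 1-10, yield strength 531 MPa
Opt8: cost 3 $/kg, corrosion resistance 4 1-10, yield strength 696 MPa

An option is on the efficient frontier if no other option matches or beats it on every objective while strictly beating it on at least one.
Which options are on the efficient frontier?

Opt2, Opt6, Opt8

Opt1: dominated by Opt6 (cost 34≤57, corrosion resistance 8≥5, yield strength 809≥552).
Opt2: not dominated.
Opt3: dominated by Opt1 (cost 57≤69, corrosion resistance 5≥2, yield strength 552≥194).
Opt4: dominated by Opt1 (cost 57≤57, corrosion resistance 5≥4, yield strength 552≥225).
Opt5: dominated by Opt6 (cost 34≤65, corrosion resistance 8≥5, yield strength 809≥751).
Opt6: not dominated (best corrosion resistance).
Opt7: dominated by Opt6 (cost 34≤51, corrosion resistance 8≥7, yield strength 809≥531).
Opt8: not dominated (best cost).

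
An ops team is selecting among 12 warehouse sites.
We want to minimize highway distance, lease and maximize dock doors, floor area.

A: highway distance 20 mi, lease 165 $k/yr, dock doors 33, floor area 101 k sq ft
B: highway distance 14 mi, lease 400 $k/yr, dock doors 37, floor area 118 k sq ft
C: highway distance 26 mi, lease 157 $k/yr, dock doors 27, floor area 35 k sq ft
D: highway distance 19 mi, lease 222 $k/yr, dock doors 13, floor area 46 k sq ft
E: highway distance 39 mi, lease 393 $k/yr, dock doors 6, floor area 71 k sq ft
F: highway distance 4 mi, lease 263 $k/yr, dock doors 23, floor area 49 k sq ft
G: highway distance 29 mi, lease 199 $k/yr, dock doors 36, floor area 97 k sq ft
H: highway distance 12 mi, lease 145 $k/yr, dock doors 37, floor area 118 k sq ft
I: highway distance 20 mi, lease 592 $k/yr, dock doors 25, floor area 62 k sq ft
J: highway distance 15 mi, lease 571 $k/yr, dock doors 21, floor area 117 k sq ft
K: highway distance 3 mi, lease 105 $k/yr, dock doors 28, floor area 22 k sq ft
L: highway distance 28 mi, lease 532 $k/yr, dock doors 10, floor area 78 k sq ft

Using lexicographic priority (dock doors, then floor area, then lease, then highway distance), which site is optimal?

First maximize dock doors: best is 37, kept {B, H}.
Then maximize floor area: best is 118, kept {B, H}.
Then minimize lease: best is 145, kept {H}.

H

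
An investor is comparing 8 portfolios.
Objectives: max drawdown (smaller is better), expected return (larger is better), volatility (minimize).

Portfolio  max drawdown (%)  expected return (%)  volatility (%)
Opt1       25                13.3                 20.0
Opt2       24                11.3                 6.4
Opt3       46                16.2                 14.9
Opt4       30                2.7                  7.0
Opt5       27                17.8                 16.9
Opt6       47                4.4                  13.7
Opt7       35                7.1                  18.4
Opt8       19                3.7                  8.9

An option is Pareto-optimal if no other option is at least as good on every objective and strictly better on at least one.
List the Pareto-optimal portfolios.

Opt1, Opt2, Opt3, Opt5, Opt8

Opt1: not dominated.
Opt2: not dominated (best volatility).
Opt3: not dominated.
Opt4: dominated by Opt2 (max drawdown 24≤30, expected return 11.3≥2.7, volatility 6.4≤7.0).
Opt5: not dominated (best expected return).
Opt6: dominated by Opt2 (max drawdown 24≤47, expected return 11.3≥4.4, volatility 6.4≤13.7).
Opt7: dominated by Opt2 (max drawdown 24≤35, expected return 11.3≥7.1, volatility 6.4≤18.4).
Opt8: not dominated (best max drawdown).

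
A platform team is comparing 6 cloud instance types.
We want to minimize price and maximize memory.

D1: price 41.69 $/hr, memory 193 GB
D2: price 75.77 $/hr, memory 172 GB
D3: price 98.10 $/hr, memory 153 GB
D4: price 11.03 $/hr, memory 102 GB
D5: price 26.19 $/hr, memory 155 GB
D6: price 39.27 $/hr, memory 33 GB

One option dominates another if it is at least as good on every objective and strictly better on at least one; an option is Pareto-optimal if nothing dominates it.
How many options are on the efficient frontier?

3

D1: not dominated (best memory).
D2: dominated by D1 (price 41.69≤75.77, memory 193≥172).
D3: dominated by D1 (price 41.69≤98.10, memory 193≥153).
D4: not dominated (best price).
D5: not dominated.
D6: dominated by D4 (price 11.03≤39.27, memory 102≥33).
Pareto-optimal: D1, D4, D5 → 3.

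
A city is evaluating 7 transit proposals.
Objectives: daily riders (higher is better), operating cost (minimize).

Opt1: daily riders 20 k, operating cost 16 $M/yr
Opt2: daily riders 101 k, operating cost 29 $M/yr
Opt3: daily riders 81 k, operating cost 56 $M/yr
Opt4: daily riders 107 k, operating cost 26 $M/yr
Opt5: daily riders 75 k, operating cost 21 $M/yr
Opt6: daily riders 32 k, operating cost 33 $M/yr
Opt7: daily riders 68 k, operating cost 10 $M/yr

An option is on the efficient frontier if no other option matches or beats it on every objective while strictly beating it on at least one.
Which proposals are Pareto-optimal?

Opt1: dominated by Opt7 (daily riders 68≥20, operating cost 10≤16).
Opt2: dominated by Opt4 (daily riders 107≥101, operating cost 26≤29).
Opt3: dominated by Opt2 (daily riders 101≥81, operating cost 29≤56).
Opt4: not dominated (best daily riders).
Opt5: not dominated.
Opt6: dominated by Opt2 (daily riders 101≥32, operating cost 29≤33).
Opt7: not dominated (best operating cost).

Opt4, Opt5, Opt7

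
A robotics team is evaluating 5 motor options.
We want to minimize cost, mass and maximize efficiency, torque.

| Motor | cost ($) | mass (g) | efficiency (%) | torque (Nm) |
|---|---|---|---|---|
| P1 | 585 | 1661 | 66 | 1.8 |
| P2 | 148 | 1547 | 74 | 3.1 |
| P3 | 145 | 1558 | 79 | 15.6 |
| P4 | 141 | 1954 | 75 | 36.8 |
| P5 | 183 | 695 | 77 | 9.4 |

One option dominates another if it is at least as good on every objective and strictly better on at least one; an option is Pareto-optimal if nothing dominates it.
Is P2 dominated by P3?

No

P3 vs P2: P3 is worse on mass (1558 vs 1547), so it does not dominate P2.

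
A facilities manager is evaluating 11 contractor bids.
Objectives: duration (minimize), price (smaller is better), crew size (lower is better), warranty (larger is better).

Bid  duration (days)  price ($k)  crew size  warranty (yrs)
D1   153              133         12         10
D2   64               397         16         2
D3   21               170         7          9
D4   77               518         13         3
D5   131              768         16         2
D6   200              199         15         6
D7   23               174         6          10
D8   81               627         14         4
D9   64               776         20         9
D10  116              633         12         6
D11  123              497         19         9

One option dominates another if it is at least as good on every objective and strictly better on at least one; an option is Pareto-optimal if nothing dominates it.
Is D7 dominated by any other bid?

D1: worse on duration (153 vs 23).
D2: worse on duration (64 vs 23).
D3: worse on crew size (7 vs 6).
D4: worse on duration (77 vs 23).
D5: worse on duration (131 vs 23).
D6: worse on duration (200 vs 23).
D8: worse on duration (81 vs 23).
D9: worse on duration (64 vs 23).
D10: worse on duration (116 vs 23).
D11: worse on duration (123 vs 23).
No option is at least as good as D7 on every objective and strictly better on one.

No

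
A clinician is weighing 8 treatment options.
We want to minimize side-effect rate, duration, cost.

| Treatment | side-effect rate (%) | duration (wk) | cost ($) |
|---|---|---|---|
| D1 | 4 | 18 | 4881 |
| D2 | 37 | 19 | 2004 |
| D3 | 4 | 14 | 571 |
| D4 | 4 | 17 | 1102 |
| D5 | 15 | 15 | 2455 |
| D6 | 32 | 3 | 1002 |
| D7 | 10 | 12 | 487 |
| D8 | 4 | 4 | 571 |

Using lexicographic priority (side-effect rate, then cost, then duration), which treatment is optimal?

D8

First minimize side-effect rate: best is 4, kept {D1, D3, D4, D8}.
Then minimize cost: best is 571, kept {D3, D8}.
Then minimize duration: best is 4, kept {D8}.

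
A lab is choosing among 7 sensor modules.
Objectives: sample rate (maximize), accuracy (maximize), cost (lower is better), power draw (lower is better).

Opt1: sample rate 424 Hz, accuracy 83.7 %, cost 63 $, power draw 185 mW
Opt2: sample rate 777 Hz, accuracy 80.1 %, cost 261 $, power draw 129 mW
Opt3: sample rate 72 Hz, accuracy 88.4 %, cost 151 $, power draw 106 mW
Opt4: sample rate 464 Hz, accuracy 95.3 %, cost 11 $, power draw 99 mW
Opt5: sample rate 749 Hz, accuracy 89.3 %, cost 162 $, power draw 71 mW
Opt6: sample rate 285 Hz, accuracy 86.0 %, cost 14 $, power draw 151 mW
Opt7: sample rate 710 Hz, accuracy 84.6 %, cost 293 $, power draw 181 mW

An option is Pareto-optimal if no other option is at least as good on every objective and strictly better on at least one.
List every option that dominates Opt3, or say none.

Opt4: sample rate 464≥72, accuracy 95.3≥88.4, cost 11≤151, power draw 99≤106 — dominates Opt3.
Others (Opt1, Opt2, Opt5, Opt6, Opt7) are each worse than Opt3 on at least one objective.

Opt4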